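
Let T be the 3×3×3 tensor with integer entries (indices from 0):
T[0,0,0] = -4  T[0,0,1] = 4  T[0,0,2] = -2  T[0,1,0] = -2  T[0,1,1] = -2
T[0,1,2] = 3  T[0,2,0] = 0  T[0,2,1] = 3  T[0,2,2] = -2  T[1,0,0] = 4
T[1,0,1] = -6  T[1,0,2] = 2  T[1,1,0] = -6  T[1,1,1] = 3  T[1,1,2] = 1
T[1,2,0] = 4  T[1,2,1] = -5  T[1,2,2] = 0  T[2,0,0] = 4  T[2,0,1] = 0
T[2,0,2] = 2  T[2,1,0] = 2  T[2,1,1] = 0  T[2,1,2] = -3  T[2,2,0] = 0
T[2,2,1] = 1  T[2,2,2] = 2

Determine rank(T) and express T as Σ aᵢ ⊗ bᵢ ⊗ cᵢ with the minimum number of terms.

Lower bound: in the mode-3 unfolding of T (rows indexed by k, columns by (i,j)) the 3×3 minor on rows k ∈ {0, 1, 2}, columns (i,j) ∈ {(0,0), (0,1), (0,2)} is det [[-4, -2, 0], [4, -2, 3], [-2, 3, -2]] = 16 ≠ 0, so that unfolding has rank ≥ 3 and hence rank(T) ≥ 3 (CP rank is at least every unfolding rank, though it can be larger).
Upper bound: T is a sum of 3 rank-1 terms, T = (1, -2, 1) ⊗ (2, -1, 2) ⊗ (0, 1, 0) + (1, -1, -1) ⊗ (2, -1, 1) ⊗ (-2, 1, -1) + (1, 1, -1) ⊗ (0, 2, -1) ⊗ (-2, 0, 1) (one valid choice — decompositions are not unique — normalised so each a, b is primitive with positive first nonzero entry; check it by expanding all entries), so rank(T) ≤ 3.
These bounds meet, so rank(T) = 3.

rank(T) = 3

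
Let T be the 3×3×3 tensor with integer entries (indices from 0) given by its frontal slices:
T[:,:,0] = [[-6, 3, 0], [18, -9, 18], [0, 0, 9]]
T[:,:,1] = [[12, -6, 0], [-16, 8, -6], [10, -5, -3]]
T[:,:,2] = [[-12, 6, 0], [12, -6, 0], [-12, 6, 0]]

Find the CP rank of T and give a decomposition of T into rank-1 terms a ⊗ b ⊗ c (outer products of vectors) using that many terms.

rank(T) = 2

Lower bound: the mode-1 unfolding of T (rows indexed by i, columns by (j,k) = (0,0), (0,1), (0,2), (1,0), (1,1), (1,2), (2,0), (2,1), (2,2)) is [[-6, 12, -12, 3, -6, 6, 0, 0, 0], [18, -16, 12, -9, 8, -6, 18, -6, 0], [0, 10, -12, 0, -5, 6, 9, -3, 0]].
There the 2×2 minor on rows i ∈ {0, 1}, columns (j,k) ∈ {(0,0), (0,1)} is det [[-6, 12], [18, -16]] = -120 ≠ 0, so this unfolding has rank ≥ 2; CP rank is at least every unfolding rank, so rank(T) ≥ 2. (This is only a lower bound: in general the CP rank may exceed every unfolding rank, so we still need to exhibit 2 rank-1 terms summing to T.)
Upper bound — finding two terms. Write S_k = T[:,:,k] for the frontal slices: S₀ = [[-6, 3, 0], [18, -9, 18], [0, 0, 9]], S₁ = [[12, -6, 0], [-16, 8, -6], [10, -5, -3]], S₂ = [[-12, 6, 0], [12, -6, 0], [-12, 6, 0]].
If T = a₁ ⊗ b₁ ⊗ c₁ + a₂ ⊗ b₂ ⊗ c₂ then each S_k = c₁[k]·a₁b₁ᵀ + c₂[k]·a₂b₂ᵀ. S₀ and S₁ are linearly independent, so a₁b₁ᵀ and a₂b₂ᵀ must span the same plane of matrices: they are the rank-1 matrices of the form x·S₀ + y·S₁.
The 2×2 minor of x·S₀ + y·S₁ on rows {0,1}, columns {0,2} is −108·x² + 252·xy − 72·y² = (-36)·(x − 2·y)(3·x − y), vanishing at (x:y) = (2:1) and (1:3).
M₁ = 2·S₀ + S₁ = [[0, 0, 0], [20, -10, 30], [10, -5, 15]] = 5·[0, 2, 1][2, -1, 3]ᵀ and M₂ = S₀ + 3·S₁ = [[30, -15, 0], [-30, 15, 0], [30, -15, 0]] = 15·[1, -1, 1][2, -1, 0]ᵀ, so take a₁ = [0, 2, 1], b₁ = [2, -1, 3], a₂ = [1, -1, 1], b₂ = [2, -1, 0].
Each slice is an integer combination of E₁ = a₁b₁ᵀ and E₂ = a₂b₂ᵀ: S₀ = 3·E₁ − 3·E₂, S₁ = −E₁ + 6·E₂, S₂ = −6·E₂; reading off coefficients, c₁ = [3, -1, 0] and c₂ = [-3, 6, -6].
Hence T = [0, 2, 1] ⊗ [2, -1, 3] ⊗ [3, -1, 0] + [1, -1, 1] ⊗ [2, -1, 0] ⊗ [-3, 6, -6], so rank(T) ≤ 2.
These bounds meet, so rank(T) = 2.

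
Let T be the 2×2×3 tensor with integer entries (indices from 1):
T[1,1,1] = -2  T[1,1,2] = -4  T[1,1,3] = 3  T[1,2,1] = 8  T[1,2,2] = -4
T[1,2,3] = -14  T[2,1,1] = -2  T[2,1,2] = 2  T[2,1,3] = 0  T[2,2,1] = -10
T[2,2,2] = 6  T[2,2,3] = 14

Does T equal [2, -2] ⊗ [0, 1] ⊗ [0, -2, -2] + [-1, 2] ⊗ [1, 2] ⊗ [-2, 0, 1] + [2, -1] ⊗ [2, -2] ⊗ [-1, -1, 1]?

No

Reconstruct entry (1,2,2) from the claimed factors: Σₗ aₗ[1]bₗ[2]cₗ[2] = (2)·(1)·(-2) + (-1)·(2)·(0) + (2)·(-2)·(-1) = 0, but T[1,2,2] = -4. The claim is false.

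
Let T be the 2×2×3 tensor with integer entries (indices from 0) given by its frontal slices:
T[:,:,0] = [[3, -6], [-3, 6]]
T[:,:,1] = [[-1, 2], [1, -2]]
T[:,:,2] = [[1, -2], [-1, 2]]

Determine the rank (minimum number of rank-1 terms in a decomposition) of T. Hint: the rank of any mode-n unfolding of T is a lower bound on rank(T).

Lower bound: T ≠ 0 (e.g. T[0,0,0] = 3), so rank(T) ≥ 1.
Upper bound: if T = a ⊗ b ⊗ c then every fibre of T is a multiple of the corresponding factor, so read the factors off the fibres through the nonzero entry T[0,0,0] = 3.
The mode-1 fibre T[:,0,0] = [3, -3] gives a = (1, -1) (primitive direction); the mode-2 fibre T[0,:,0] = [3, -6] gives b = (1, -2); then c[k] = T[0,0,k] / (a[0]·b[0]) = [3, -1, 1] / 1 = (3, -1, 1).
Expanding (1, -1) ⊗ (1, -2) ⊗ (3, -1, 1) reproduces all 12 entries of T, so T = (1, -1) ⊗ (1, -2) ⊗ (3, -1, 1) and rank(T) ≤ 1.
These bounds meet, so rank(T) = 1.
Check entry T[0,0,0] = 3: (1)·(1)·(3) = 3.

1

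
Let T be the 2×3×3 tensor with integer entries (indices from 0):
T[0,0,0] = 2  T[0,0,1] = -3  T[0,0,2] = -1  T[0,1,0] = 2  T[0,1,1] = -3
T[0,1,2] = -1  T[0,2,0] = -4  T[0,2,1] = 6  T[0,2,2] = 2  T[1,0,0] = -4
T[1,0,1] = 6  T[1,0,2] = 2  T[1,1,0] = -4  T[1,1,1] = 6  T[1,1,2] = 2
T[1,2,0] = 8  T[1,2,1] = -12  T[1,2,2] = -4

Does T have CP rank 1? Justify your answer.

Yes

If T = a ⊗ b ⊗ c then every fibre of T is a multiple of the corresponding factor, so read the factors off the fibres through the nonzero entry T[0,0,0] = 2.
The mode-1 fibre T[:,0,0] = [2, -4] gives a = [1, -2] (primitive direction); the mode-2 fibre T[0,:,0] = [2, 2, -4] gives b = [1, 1, -2]; then c[k] = T[0,0,k] / (a[0]·b[0]) = [2, -3, -1] / 1 = [2, -3, -1].
Expanding [1, -2] ⊗ [1, 1, -2] ⊗ [2, -3, -1] reproduces all 18 entries of T, so T = [1, -2] ⊗ [1, 1, -2] ⊗ [2, -3, -1] and rank(T) ≤ 1.
Equivalently every frontal slice T[:,:,k] is c[k] times the rank-1 matrix [1, -2] ⊗ [1, 1, -2]. So T has rank 1 (it is nonzero).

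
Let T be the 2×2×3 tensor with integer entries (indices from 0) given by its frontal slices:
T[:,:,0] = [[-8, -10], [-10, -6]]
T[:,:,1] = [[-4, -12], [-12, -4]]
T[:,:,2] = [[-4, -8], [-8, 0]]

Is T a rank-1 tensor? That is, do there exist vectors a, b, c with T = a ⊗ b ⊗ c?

The mode-3 unfolding of T (rows indexed by k, columns by (i,j) = (0,0), (0,1), (1,0), (1,1)) is [[-8, -10, -10, -6], [-4, -12, -12, -4], [-4, -8, -8, 0]].
There the 3×3 minor on rows k ∈ {0, 1, 2}, columns (i,j) ∈ {(0,0), (0,1), (1,1)} is det [[-8, -10, -6], [-4, -12, -4], [-4, -8, 0]] = 192 ≠ 0, so this unfolding has rank ≥ 3; CP rank is at least every unfolding rank, so rank(T) ≥ 3.
In particular rank(T) ≥ 3 > 1, so T is not rank-1.

No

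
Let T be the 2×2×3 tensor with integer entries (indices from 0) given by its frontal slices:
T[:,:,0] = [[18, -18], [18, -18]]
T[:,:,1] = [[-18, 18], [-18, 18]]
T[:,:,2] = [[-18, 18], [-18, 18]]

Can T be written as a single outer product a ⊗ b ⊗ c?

Yes

If T = a ⊗ b ⊗ c then every fibre of T is a multiple of the corresponding factor, so read the factors off the fibres through the nonzero entry T[0,0,0] = 18.
The mode-1 fibre T[:,0,0] = [18, 18] gives a = (1, 1) (primitive direction); the mode-2 fibre T[0,:,0] = [18, -18] gives b = (1, -1); then c[k] = T[0,0,k] / (a[0]·b[0]) = [18, -18, -18] / 1 = (18, -18, -18).
Expanding (1, 1) ⊗ (1, -1) ⊗ (18, -18, -18) reproduces all 12 entries of T, so T = (1, 1) ⊗ (1, -1) ⊗ (18, -18, -18) and rank(T) ≤ 1.
Equivalently every frontal slice T[:,:,k] is c[k] times the rank-1 matrix (1, 1) ⊗ (1, -1). So T has rank 1 (it is nonzero).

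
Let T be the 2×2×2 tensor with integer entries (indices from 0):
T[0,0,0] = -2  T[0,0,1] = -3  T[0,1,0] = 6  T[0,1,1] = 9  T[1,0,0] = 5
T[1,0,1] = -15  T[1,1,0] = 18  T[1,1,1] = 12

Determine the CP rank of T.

2

Lower bound: the mode-1 unfolding of T (rows indexed by i, columns by (j,k) = (0,0), (0,1), (1,0), (1,1)) is [[-2, -3, 6, 9], [5, -15, 18, 12]].
There the 2×2 minor on rows i ∈ {0, 1}, columns (j,k) ∈ {(0,0), (0,1)} is det [[-2, -3], [5, -15]] = 45 ≠ 0, so this unfolding has rank ≥ 2; CP rank is at least every unfolding rank, so rank(T) ≥ 2. (Unfolding ranks only ever bound the CP rank from below — rank(T) can be strictly larger than all of them — so the matching upper bound has to come from an explicit 2-term decomposition.)
Upper bound — finding two terms. Write S_k = T[:,:,k] for the frontal slices: S₀ = [[-2, 6], [5, 18]], S₁ = [[-3, 9], [-15, 12]].
If T = a₁ ⊗ b₁ ⊗ c₁ + a₂ ⊗ b₂ ⊗ c₂ then each S_k = c₁[k]·a₁b₁ᵀ + c₂[k]·a₂b₂ᵀ. S₀ and S₁ are linearly independent, so a₁b₁ᵀ and a₂b₂ᵀ must span the same plane of matrices: they are the rank-1 matrices of the form x·S₀ + y·S₁.
det(x·S₀ + y·S₁) is −66·x² − 33·xy + 99·y² = (-33)·(2·x + 3·y)(x − y), vanishing at (x:y) = (3:-2) and (1:1).
M₁ = 3·S₀ − 2·S₁ = [[0, 0], [45, 30]] = 15·(0, 1)(3, 2)ᵀ and M₂ = S₀ + S₁ = [[-5, 15], [-10, 30]] = (-5)·(1, 2)(1, -3)ᵀ, so take a₁ = (0, 1), b₁ = (3, 2), a₂ = (1, 2), b₂ = (1, -3).
Each slice is an integer combination of E₁ = a₁b₁ᵀ and E₂ = a₂b₂ᵀ: S₀ = 3·E₁ − 2·E₂, S₁ = −3·E₁ − 3·E₂; reading off coefficients, c₁ = (3, -3) and c₂ = (-2, -3).
Hence T = (0, 1) ⊗ (3, 2) ⊗ (3, -3) + (1, 2) ⊗ (1, -3) ⊗ (-2, -3), so rank(T) ≤ 2.
These bounds meet, so rank(T) = 2.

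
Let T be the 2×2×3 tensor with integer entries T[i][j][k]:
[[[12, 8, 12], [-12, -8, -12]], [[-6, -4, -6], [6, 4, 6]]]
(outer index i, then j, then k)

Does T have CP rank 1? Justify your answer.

If T = a (x) b (x) c then every fibre of T is a multiple of the corresponding factor, so read the factors off the fibres through the nonzero entry T[0,0,0] = 12.
The mode-1 fibre T[:,0,0] = [12, -6] gives a = (2, -1) (primitive direction); the mode-2 fibre T[0,:,0] = [12, -12] gives b = (1, -1); then c[k] = T[0,0,k] / (a[0]·b[0]) = [12, 8, 12] / 2 = (6, 4, 6).
Expanding (2, -1) (x) (1, -1) (x) (6, 4, 6) reproduces all 12 entries of T, so T = (2, -1) (x) (1, -1) (x) (6, 4, 6) and rank(T) ≤ 1.
Equivalently every frontal slice T[:,:,k] is c[k] times the rank-1 matrix (2, -1) (x) (1, -1). So T has rank 1 (it is nonzero).

Yes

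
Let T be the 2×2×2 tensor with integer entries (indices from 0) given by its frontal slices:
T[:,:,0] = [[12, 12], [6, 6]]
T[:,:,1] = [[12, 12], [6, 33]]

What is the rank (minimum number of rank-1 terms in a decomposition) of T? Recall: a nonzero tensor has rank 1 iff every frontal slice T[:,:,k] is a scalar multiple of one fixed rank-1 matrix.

Lower bound: in the mode-2 unfolding of T (rows indexed by j, columns by (i,k)) the 2×2 minor on rows j ∈ {0, 1}, columns (i,k) ∈ {(0,0), (1,1)} is det [[12, 6], [12, 33]] = 324 ≠ 0, so that unfolding has rank ≥ 2 and hence rank(T) ≥ 2 (CP rank is at least every unfolding rank, though it can be larger).
Upper bound: with S_k = T[:,:,k], the two rank-1 terms a₁b₁ᵀ, a₂b₂ᵀ are the rank-1 members of the pencil x·S₀ + y·S₁.
det(x·S₀ + y·S₁) is 324·xy + 324·y² = 324·(y)(x + y), vanishing at (x:y) = (1:0) and (1:-1).
M₁ = S₀ = [[12, 12], [6, 6]] = 6·[2, 1][1, 1]ᵀ and M₂ = S₀ − S₁ = [[0, 0], [0, -27]] = (-27)·[0, 1][0, 1]ᵀ, so take a₁ = [2, 1], b₁ = [1, 1], a₂ = [0, 1], b₂ = [0, 1].
Each slice is an integer combination of E₁ = a₁b₁ᵀ and E₂ = a₂b₂ᵀ: S₀ = 6·E₁, S₁ = 6·E₁ + 27·E₂; reading off coefficients, c₁ = [6, 6] and c₂ = [0, 27].
Hence T = [2, 1] (x) [1, 1] (x) [6, 6] + [0, 1] (x) [0, 1] (x) [0, 27], so rank(T) ≤ 2.
These bounds meet, so rank(T) = 2.

2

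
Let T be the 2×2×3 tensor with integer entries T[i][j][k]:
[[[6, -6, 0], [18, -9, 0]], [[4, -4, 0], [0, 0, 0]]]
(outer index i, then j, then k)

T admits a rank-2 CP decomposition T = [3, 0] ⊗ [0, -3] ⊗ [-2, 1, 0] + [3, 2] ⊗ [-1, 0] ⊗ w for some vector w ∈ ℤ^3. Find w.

Subtract the known terms from T to get the rank-1 residual R = [3, 2] ⊗ [-1, 0] ⊗ w, so R[i,j,k] = a[i]·b[j]·w[k]. Pick indices with nonzero a[0]·b[0] = (3)·(-1) = -3. Only the fibre through (0,0,·) is needed: R[0,0,:] = T[0,0,:] − Σₗ aₗ[0]bₗ[0]cₗ = [6, -6, 0] − (3)·(0)·[-2, 1, 0] = [6, -6, 0]. Then w[k] = R[0,0,k] / -3 for each k, giving w = [6, -6, 0] / -3 = [-2, 2, 0].

w = [-2, 2, 0]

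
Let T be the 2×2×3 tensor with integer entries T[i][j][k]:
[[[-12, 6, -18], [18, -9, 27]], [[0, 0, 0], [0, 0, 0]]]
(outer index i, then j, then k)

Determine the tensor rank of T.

Lower bound: T ≠ 0 (e.g. T[0,0,0] = -12), so rank(T) ≥ 1.
Upper bound: the mode-1 fibre T[:,0,0] = [-12, 0] gives a = [1, 0] (primitive direction); the mode-2 fibre T[0,:,0] = [-12, 18] gives b = [2, -3]; then c[k] = T[0,0,k] / (a[0]·b[0]) = [-12, 6, -18] / 2 = [-6, 3, -9].
Expanding [1, 0] ⊗ [2, -3] ⊗ [-6, 3, -9] reproduces all 12 entries of T, so T = [1, 0] ⊗ [2, -3] ⊗ [-6, 3, -9] and rank(T) ≤ 1.
These bounds meet, so rank(T) = 1.

1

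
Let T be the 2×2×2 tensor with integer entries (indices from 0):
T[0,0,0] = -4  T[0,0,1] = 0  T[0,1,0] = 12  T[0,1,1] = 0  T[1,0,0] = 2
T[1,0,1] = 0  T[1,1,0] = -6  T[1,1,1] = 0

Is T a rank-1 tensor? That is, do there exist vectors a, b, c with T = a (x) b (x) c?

If T = a (x) b (x) c then every fibre of T is a multiple of the corresponding factor, so read the factors off the fibres through the nonzero entry T[0,0,0] = -4.
The mode-1 fibre T[:,0,0] = [-4, 2] gives a = [2, -1] (primitive direction); the mode-2 fibre T[0,:,0] = [-4, 12] gives b = [1, -3]; then c[k] = T[0,0,k] / (a[0]·b[0]) = [-4, 0] / 2 = [-2, 0].
Expanding [2, -1] (x) [1, -3] (x) [-2, 0] reproduces all 8 entries of T, so T = [2, -1] (x) [1, -3] (x) [-2, 0] and rank(T) ≤ 1.
Equivalently every frontal slice T[:,:,k] is c[k] times the rank-1 matrix [2, -1] (x) [1, -3]. So T has rank 1 (it is nonzero).

Yes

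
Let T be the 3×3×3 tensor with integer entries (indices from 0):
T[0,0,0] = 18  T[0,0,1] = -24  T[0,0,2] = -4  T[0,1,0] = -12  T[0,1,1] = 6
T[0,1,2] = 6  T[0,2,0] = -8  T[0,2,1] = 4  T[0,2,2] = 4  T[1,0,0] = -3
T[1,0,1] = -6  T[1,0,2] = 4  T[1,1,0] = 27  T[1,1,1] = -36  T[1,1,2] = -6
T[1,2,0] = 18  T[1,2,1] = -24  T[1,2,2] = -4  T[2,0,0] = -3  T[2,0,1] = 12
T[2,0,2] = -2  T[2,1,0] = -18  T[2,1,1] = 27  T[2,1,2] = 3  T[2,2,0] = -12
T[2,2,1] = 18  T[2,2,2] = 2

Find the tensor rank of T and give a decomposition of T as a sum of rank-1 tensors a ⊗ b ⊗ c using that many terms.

Lower bound: the mode-3 unfolding of T (rows indexed by k, columns by (i,j) = (0,0), (0,1), (0,2), (1,0), (1,1), (1,2), (2,0), (2,1), (2,2)) is [[18, -12, -8, -3, 27, 18, -3, -18, -12], [-24, 6, 4, -6, -36, -24, 12, 27, 18], [-4, 6, 4, 4, -6, -4, -2, 3, 2]].
There the 2×2 minor on rows k ∈ {0, 1}, columns (i,j) ∈ {(0,0), (0,1)} is det [[18, -12], [-24, 6]] = -180 ≠ 0, so this unfolding has rank ≥ 2; CP rank is at least every unfolding rank, so rank(T) ≥ 2. (This is only a lower bound: in general the CP rank may exceed every unfolding rank, so we still need to exhibit 2 rank-1 terms summing to T.)
Upper bound — finding two terms. Write S_k = T[:,:,k] for the frontal slices: S₀ = [[18, -12, -8], [-3, 27, 18], [-3, -18, -12]], S₁ = [[-24, 6, 4], [-6, -36, -24], [12, 27, 18]], S₂ = [[-4, 6, 4], [4, -6, -4], [-2, 3, 2]].
If T = a₁ ⊗ b₁ ⊗ c₁ + a₂ ⊗ b₂ ⊗ c₂ then each S_k = c₁[k]·a₁b₁ᵀ + c₂[k]·a₂b₂ᵀ. S₀ and S₁ are linearly independent, so a₁b₁ᵀ and a₂b₂ᵀ must span the same plane of matrices: they are the rank-1 matrices of the form x·S₀ + y·S₁.
The 2×2 minor of x·S₀ + y·S₁ on rows {0,1}, columns {0,1} is 450·x² − 1350·xy + 900·y² = 450·(x − 2·y)(x − y), vanishing at (x:y) = (2:1) and (1:1).
M₁ = 2·S₀ + S₁ = [[12, -18, -12], [-12, 18, 12], [6, -9, -6]] = 3·(2, -2, 1)(2, -3, -2)ᵀ and M₂ = S₀ + S₁ = [[-6, -6, -4], [-9, -9, -6], [9, 9, 6]] = −(2, 3, -3)(3, 3, 2)ᵀ, so take a₁ = (2, -2, 1), b₁ = (2, -3, -2), a₂ = (2, 3, -3), b₂ = (3, 3, 2).
Each slice is an integer combination of E₁ = a₁b₁ᵀ and E₂ = a₂b₂ᵀ: S₀ = 3·E₁ + E₂, S₁ = −3·E₁ − 2·E₂, S₂ = −E₁; reading off coefficients, c₁ = (3, -3, -1) and c₂ = (1, -2, 0).
Hence T = (2, -2, 1) ⊗ (2, -3, -2) ⊗ (3, -3, -1) + (2, 3, -3) ⊗ (3, 3, 2) ⊗ (1, -2, 0), so rank(T) ≤ 2.
These bounds meet, so rank(T) = 2.

rank(T) = 2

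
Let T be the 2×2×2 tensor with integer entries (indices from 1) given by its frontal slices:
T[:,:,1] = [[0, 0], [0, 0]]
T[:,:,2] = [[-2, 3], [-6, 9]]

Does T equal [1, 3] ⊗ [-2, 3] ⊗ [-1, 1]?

Reconstruct entry (1,1,1) from the claimed factors: Σₗ aₗ[1]bₗ[1]cₗ[1] = (1)·(-2)·(-1) = 2, but T[1,1,1] = 0. The claim is false.

No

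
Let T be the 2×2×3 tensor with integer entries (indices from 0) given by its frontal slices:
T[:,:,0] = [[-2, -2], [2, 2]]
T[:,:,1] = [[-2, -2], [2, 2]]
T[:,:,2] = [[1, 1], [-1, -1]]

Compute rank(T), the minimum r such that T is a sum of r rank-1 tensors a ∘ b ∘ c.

Lower bound: T ≠ 0 (e.g. T[0,0,0] = -2), so rank(T) ≥ 1.
Upper bound: if T = a ∘ b ∘ c then every fibre of T is a multiple of the corresponding factor, so read the factors off the fibres through the nonzero entry T[0,0,0] = -2.
The mode-1 fibre T[:,0,0] = [-2, 2] gives a = [1, -1] (primitive direction); the mode-2 fibre T[0,:,0] = [-2, -2] gives b = [1, 1]; then c[k] = T[0,0,k] / (a[0]·b[0]) = [-2, -2, 1] / 1 = [-2, -2, 1].
Expanding [1, -1] ∘ [1, 1] ∘ [-2, -2, 1] reproduces all 12 entries of T, so T = [1, -1] ∘ [1, 1] ∘ [-2, -2, 1] and rank(T) ≤ 1.
These bounds meet, so rank(T) = 1.
Check entry T[1,0,1] = 2: (-1)·(1)·(-2) = 2.

1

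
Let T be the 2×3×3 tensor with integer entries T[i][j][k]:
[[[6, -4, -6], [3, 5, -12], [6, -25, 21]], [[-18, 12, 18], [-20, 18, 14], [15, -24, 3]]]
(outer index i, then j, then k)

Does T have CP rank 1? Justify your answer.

No

The mode-3 unfolding of T (rows indexed by k, columns by (i,j) = (0,0), (0,1), (0,2), (1,0), (1,1), (1,2)) is [[6, 3, 6, -18, -20, 15], [-4, 5, -25, 12, 18, -24], [-6, -12, 21, 18, 14, 3]].
There the 2×2 minor on rows k ∈ {0, 1}, columns (i,j) ∈ {(0,0), (0,1)} is det [[6, 3], [-4, 5]] = 42 ≠ 0, so this unfolding has rank ≥ 2; CP rank is at least every unfolding rank, so rank(T) ≥ 2.
In particular rank(T) ≥ 2 > 1, so T is not rank-1.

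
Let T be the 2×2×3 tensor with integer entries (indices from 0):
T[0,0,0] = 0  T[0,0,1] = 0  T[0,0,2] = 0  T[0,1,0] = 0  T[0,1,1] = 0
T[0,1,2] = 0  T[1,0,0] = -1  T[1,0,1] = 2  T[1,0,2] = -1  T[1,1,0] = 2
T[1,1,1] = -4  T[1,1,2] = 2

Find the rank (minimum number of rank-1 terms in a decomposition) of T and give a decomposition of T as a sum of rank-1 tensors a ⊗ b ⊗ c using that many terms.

rank(T) = 1

Lower bound: T ≠ 0 (e.g. T[1,0,0] = -1), so rank(T) ≥ 1.
Upper bound: the mode-1 fibre T[:,0,0] = [0, -1] gives a = [0, 1] (primitive direction); the mode-2 fibre T[1,:,0] = [-1, 2] gives b = [1, -2]; then c[k] = T[1,0,k] / (a[1]·b[0]) = [-1, 2, -1] / 1 = [-1, 2, -1].
Expanding [0, 1] ⊗ [1, -2] ⊗ [-1, 2, -1] reproduces all 12 entries of T, so T = [0, 1] ⊗ [1, -2] ⊗ [-1, 2, -1] and rank(T) ≤ 1.
These bounds meet, so rank(T) = 1.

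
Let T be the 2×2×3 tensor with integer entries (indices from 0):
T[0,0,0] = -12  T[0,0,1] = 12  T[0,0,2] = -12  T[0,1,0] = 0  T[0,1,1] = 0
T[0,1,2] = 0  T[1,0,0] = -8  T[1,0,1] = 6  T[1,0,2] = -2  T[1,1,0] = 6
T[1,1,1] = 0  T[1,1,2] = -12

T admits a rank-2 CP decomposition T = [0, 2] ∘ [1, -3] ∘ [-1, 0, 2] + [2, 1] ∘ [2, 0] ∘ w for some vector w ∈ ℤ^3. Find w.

w = [-3, 3, -3]

Subtract the known terms from T to get the rank-1 residual R = [2, 1] ∘ [2, 0] ∘ w, so R[i,j,k] = a[i]·b[j]·w[k]. Pick indices with nonzero a[0]·b[0] = (2)·(2) = 4. Only the fibre through (0,0,·) is needed: R[0,0,:] = T[0,0,:] − Σₗ aₗ[0]bₗ[0]cₗ = [-12, 12, -12] − (0)·(1)·[-1, 0, 2] = [-12, 12, -12]. Then w[k] = R[0,0,k] / 4 for each k, giving w = [-12, 12, -12] / 4 = [-3, 3, -3].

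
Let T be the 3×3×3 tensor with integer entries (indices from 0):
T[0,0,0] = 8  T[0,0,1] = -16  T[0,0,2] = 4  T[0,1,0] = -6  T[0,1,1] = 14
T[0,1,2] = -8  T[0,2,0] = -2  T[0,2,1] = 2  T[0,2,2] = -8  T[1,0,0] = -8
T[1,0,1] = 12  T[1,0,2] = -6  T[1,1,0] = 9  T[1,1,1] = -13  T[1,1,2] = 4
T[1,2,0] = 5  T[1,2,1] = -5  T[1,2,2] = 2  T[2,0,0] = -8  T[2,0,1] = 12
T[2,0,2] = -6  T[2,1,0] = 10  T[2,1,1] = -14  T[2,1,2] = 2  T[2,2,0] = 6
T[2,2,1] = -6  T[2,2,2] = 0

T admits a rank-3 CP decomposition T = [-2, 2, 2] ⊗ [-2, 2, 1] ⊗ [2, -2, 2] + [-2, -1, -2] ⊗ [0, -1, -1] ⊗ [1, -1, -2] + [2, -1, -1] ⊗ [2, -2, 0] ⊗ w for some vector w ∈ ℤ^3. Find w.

w = [0, -2, -1]

Subtract the known terms from T to get the rank-1 residual R = [2, -1, -1] ⊗ [2, -2, 0] ⊗ w, so R[i,j,k] = a[i]·b[j]·w[k]. Pick indices with nonzero a[0]·b[0] = (2)·(2) = 4. Only the fibre through (0,0,·) is needed: R[0,0,:] = T[0,0,:] − Σₗ aₗ[0]bₗ[0]cₗ = [8, -16, 4] − (-2)·(-2)·[2, -2, 2] − (-2)·(0)·[1, -1, -2] = [0, -8, -4]. Then w[k] = R[0,0,k] / 4 for each k, giving w = [0, -8, -4] / 4 = [0, -2, -1].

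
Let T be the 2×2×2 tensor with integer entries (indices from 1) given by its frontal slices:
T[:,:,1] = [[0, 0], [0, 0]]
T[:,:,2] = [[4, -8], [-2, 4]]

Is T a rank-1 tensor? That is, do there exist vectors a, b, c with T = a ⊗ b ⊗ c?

Yes

If T = a ⊗ b ⊗ c then every fibre of T is a multiple of the corresponding factor, so read the factors off the fibres through the nonzero entry T[1,1,2] = 4.
The mode-1 fibre T[:,1,2] = [4, -2] gives a = [2, -1] (primitive direction); the mode-2 fibre T[1,:,2] = [4, -8] gives b = [1, -2]; then c[k] = T[1,1,k] / (a[1]·b[1]) = [0, 4] / 2 = [0, 2].
Expanding [2, -1] ⊗ [1, -2] ⊗ [0, 2] reproduces all 8 entries of T, so T = [2, -1] ⊗ [1, -2] ⊗ [0, 2] and rank(T) ≤ 1.
Equivalently every frontal slice T[:,:,k] is c[k] times the rank-1 matrix [2, -1] ⊗ [1, -2]. So T has rank 1 (it is nonzero).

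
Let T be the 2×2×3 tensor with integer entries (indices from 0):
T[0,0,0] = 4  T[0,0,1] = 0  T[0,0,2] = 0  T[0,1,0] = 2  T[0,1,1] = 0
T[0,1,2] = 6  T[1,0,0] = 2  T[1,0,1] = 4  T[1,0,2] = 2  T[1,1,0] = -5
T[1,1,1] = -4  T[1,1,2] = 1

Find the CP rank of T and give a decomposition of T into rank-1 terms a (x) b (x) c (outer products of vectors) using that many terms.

Lower bound: the mode-3 unfolding of T (rows indexed by k, columns by (i,j) = (0,0), (0,1), (1,0), (1,1)) is [[4, 2, 2, -5], [0, 0, 4, -4], [0, 6, 2, 1]].
There the 3×3 minor on rows k ∈ {0, 1, 2}, columns (i,j) ∈ {(0,0), (0,1), (1,0)} is det [[4, 2, 2], [0, 0, 4], [0, 6, 2]] = -96 ≠ 0, so this unfolding has rank ≥ 3; CP rank is at least every unfolding rank, so rank(T) ≥ 3. (This is only a lower bound: in general the CP rank may exceed every unfolding rank, so we still need to exhibit 3 rank-1 terms summing to T.)
Upper bound: T is a sum of 3 rank-1 terms, T = (0, 1) (x) (1, -1) (x) (4, 4, 0) + (1, 0) (x) (1, 2) (x) (0, 0, 4) + (2, -1) (x) (2, 1) (x) (1, 0, -1) (written with every a and b primitive with positive leading entry and the scale carried by c; CP decompositions are not unique, and this one is verified by expanding entrywise), so rank(T) ≤ 3.
These bounds meet, so rank(T) = 3.
Check entry T[0,0,2] = 0: (0)·(1)·(0) + (1)·(1)·(4) + (2)·(2)·(-1) = 0.

rank(T) = 3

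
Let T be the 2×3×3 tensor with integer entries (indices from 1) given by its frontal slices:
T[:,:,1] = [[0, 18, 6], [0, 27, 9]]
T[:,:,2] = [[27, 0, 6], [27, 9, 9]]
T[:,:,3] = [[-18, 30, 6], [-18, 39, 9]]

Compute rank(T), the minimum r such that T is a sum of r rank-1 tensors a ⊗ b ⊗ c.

2

Lower bound: the mode-2 unfolding of T (rows indexed by j, columns by (i,k) = (1,1), (1,2), (1,3), (2,1), (2,2), (2,3)) is [[0, 27, -18, 0, 27, -18], [18, 0, 30, 27, 9, 39], [6, 6, 6, 9, 9, 9]].
There the 2×2 minor on rows j ∈ {1, 2}, columns (i,k) ∈ {(1,1), (1,2)} is det [[0, 27], [18, 0]] = -486 ≠ 0, so this unfolding has rank ≥ 2; CP rank is at least every unfolding rank, so rank(T) ≥ 2. (Unfolding ranks only ever bound the CP rank from below — rank(T) can be strictly larger than all of them — so the matching upper bound has to come from an explicit 2-term decomposition.)
Upper bound — finding two terms. Write S_k = T[:,:,k] for the frontal slices: S₁ = [[0, 18, 6], [0, 27, 9]], S₂ = [[27, 0, 6], [27, 9, 9]], S₃ = [[-18, 30, 6], [-18, 39, 9]].
If T = a₁ ⊗ b₁ ⊗ c₁ + a₂ ⊗ b₂ ⊗ c₂ then each S_k = c₁[k]·a₁b₁ᵀ + c₂[k]·a₂b₂ᵀ. S₁ and S₂ are linearly independent, so a₁b₁ᵀ and a₂b₂ᵀ must span the same plane of matrices: they are the rank-1 matrices of the form x·S₁ + y·S₂.
The 2×2 minor of x·S₁ + y·S₂ on rows {1,2}, columns {1,2} is 243·xy + 243·y² = 243·(y)(x + y), vanishing at (x:y) = (1:0) and (1:-1).
M₁ = S₁ = [[0, 18, 6], [0, 27, 9]] = 3·[2, 3][0, 3, 1]ᵀ and M₂ = S₁ − S₂ = [[-27, 18, 0], [-27, 18, 0]] = (-9)·[1, 1][3, -2, 0]ᵀ, so take a₁ = [2, 3], b₁ = [0, 3, 1], a₂ = [1, 1], b₂ = [3, -2, 0].
Each slice is an integer combination of E₁ = a₁b₁ᵀ and E₂ = a₂b₂ᵀ: S₁ = 3·E₁, S₂ = 3·E₁ + 9·E₂, S₃ = 3·E₁ − 6·E₂; reading off coefficients, c₁ = [3, 3, 3] and c₂ = [0, 9, -6].
Hence T = [2, 3] ⊗ [0, 3, 1] ⊗ [3, 3, 3] + [1, 1] ⊗ [3, -2, 0] ⊗ [0, 9, -6], so rank(T) ≤ 2.
These bounds meet, so rank(T) = 2.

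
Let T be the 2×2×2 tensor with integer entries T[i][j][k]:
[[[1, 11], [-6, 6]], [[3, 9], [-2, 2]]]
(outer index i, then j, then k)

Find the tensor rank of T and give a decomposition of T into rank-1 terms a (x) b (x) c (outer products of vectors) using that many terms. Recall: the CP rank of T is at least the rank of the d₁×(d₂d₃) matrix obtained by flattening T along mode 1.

rank(T) = 2

Lower bound: in the mode-2 unfolding of T (rows indexed by j, columns by (i,k)) the 2×2 minor on rows j ∈ {0, 1}, columns (i,k) ∈ {(0,0), (0,1)} is det [[1, 11], [-6, 6]] = 72 ≠ 0, so that unfolding has rank ≥ 2 and hence rank(T) ≥ 2 (CP rank is at least every unfolding rank, though it can be larger).
Upper bound: with S_k = T[:,:,k], the two rank-1 terms a₁b₁ᵀ, a₂b₂ᵀ are the rank-1 members of the pencil x·S₀ + y·S₁.
det(x·S₀ + y·S₁) is 16·x² + 16·xy − 32·y² = 16·(x + 2·y)(x − y), vanishing at (x:y) = (2:-1) and (1:1).
M₁ = 2·S₀ − S₁ = [[-9, -18], [-3, -6]] = (-3)·[3, 1][1, 2]ᵀ and M₂ = S₀ + S₁ = [[12, 0], [12, 0]] = 12·[1, 1][1, 0]ᵀ, so take a₁ = [3, 1], b₁ = [1, 2], a₂ = [1, 1], b₂ = [1, 0].
Each slice is an integer combination of E₁ = a₁b₁ᵀ and E₂ = a₂b₂ᵀ: S₀ = −E₁ + 4·E₂, S₁ = E₁ + 8·E₂; reading off coefficients, c₁ = [-1, 1] and c₂ = [4, 8].
Hence T = [3, 1] (x) [1, 2] (x) [-1, 1] + [1, 1] (x) [1, 0] (x) [4, 8], so rank(T) ≤ 2.
These bounds meet, so rank(T) = 2.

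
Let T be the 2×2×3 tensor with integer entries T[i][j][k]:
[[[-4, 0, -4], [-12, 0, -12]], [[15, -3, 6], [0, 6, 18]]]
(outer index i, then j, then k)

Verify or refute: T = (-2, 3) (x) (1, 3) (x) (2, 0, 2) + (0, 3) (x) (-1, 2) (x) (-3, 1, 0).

Reconstruct entrywise from the claimed factors. For example, T[0,1,0] = -12 and Σₗ aₗ[0]bₗ[1]cₗ[0] = (-2)·(3)·(2) + (0)·(2)·(-3) = -12; checking all 12 entries, every one matches. The claim holds.

Yes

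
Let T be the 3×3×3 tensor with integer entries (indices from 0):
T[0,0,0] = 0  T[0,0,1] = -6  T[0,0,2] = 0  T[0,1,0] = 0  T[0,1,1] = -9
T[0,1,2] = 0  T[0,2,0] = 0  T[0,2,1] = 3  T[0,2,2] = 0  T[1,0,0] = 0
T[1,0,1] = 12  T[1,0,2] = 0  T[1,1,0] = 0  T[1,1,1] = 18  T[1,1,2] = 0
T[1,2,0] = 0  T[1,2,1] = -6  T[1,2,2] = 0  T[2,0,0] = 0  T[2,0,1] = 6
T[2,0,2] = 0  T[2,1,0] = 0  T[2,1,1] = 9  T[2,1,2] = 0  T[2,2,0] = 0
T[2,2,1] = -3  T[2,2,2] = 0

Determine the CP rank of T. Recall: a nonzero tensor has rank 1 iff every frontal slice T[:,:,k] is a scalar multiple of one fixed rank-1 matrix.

Lower bound: T ≠ 0 (e.g. T[0,0,1] = -6), so rank(T) ≥ 1.
Upper bound: the mode-1 fibre T[:,0,1] = [-6, 12, 6] gives a = [1, -2, -1] (primitive direction); the mode-2 fibre T[0,:,1] = [-6, -9, 3] gives b = [2, 3, -1]; then c[k] = T[0,0,k] / (a[0]·b[0]) = [0, -6, 0] / 2 = [0, -3, 0].
Expanding [1, -2, -1] (x) [2, 3, -1] (x) [0, -3, 0] reproduces all 27 entries of T, so T = [1, -2, -1] (x) [2, 3, -1] (x) [0, -3, 0] and rank(T) ≤ 1.
These bounds meet, so rank(T) = 1.

1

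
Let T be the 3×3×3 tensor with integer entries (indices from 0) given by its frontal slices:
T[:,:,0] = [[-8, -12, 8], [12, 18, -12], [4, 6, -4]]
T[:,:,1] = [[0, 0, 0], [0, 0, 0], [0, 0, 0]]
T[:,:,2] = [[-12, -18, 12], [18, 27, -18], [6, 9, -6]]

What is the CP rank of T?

Lower bound: T ≠ 0 (e.g. T[0,0,0] = -8), so rank(T) ≥ 1.
Upper bound: if T = a ⊗ b ⊗ c then every fibre of T is a multiple of the corresponding factor, so read the factors off the fibres through the nonzero entry T[0,0,0] = -8.
The mode-1 fibre T[:,0,0] = [-8, 12, 4] gives a = [2, -3, -1] (primitive direction); the mode-2 fibre T[0,:,0] = [-8, -12, 8] gives b = [2, 3, -2]; then c[k] = T[0,0,k] / (a[0]·b[0]) = [-8, 0, -12] / 4 = [-2, 0, -3].
Expanding [2, -3, -1] ⊗ [2, 3, -2] ⊗ [-2, 0, -3] reproduces all 27 entries of T, so T = [2, -3, -1] ⊗ [2, 3, -2] ⊗ [-2, 0, -3] and rank(T) ≤ 1.
These bounds meet, so rank(T) = 1.

1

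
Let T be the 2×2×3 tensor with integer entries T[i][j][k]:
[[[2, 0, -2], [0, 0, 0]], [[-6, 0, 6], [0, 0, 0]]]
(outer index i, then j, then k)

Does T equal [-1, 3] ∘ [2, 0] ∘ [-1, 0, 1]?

Reconstruct entrywise from the claimed factors. For example, T[1,1,1] = 0 and Σₗ aₗ[1]bₗ[1]cₗ[1] = (3)·(0)·(0) = 0; checking all 12 entries, every one matches. The claim holds.

Yes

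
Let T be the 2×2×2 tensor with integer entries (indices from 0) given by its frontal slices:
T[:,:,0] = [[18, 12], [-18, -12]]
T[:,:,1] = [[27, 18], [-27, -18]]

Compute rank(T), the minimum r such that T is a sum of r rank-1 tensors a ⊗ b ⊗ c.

Lower bound: T ≠ 0 (e.g. T[0,0,0] = 18), so rank(T) ≥ 1.
Upper bound: if T = a ⊗ b ⊗ c then every fibre of T is a multiple of the corresponding factor, so read the factors off the fibres through the nonzero entry T[0,0,0] = 18.
The mode-1 fibre T[:,0,0] = [18, -18] gives a = (1, -1) (primitive direction); the mode-2 fibre T[0,:,0] = [18, 12] gives b = (3, 2); then c[k] = T[0,0,k] / (a[0]·b[0]) = [18, 27] / 3 = (6, 9).
Expanding (1, -1) ⊗ (3, 2) ⊗ (6, 9) reproduces all 8 entries of T, so T = (1, -1) ⊗ (3, 2) ⊗ (6, 9) and rank(T) ≤ 1.
These bounds meet, so rank(T) = 1.

1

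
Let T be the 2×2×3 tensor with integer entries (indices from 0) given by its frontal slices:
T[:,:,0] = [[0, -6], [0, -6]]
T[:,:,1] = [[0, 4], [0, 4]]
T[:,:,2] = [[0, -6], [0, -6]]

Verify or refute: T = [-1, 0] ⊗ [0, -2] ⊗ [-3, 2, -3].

No

Reconstruct entry (1,1,0) from the claimed factors: Σₗ aₗ[1]bₗ[1]cₗ[0] = (0)·(-2)·(-3) = 0, but T[1,1,0] = -6. The claim is false.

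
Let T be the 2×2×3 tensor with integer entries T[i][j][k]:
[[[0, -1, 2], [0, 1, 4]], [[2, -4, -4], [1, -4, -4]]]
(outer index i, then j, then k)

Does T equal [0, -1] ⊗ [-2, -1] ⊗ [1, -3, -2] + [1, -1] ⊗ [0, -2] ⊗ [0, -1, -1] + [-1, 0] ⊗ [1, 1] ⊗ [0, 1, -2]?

Reconstruct entry (1,0,1) from the claimed factors: Σₗ aₗ[1]bₗ[0]cₗ[1] = (-1)·(-2)·(-3) + (-1)·(0)·(-1) + (0)·(1)·(1) = -6, but T[1,0,1] = -4. The claim is false.

No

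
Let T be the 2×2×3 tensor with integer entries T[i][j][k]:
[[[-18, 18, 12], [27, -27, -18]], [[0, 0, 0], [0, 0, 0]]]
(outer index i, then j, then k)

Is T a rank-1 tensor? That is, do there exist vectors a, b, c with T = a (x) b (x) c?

The mode-1 fibre T[:,0,0] = [-18, 0] gives a = (1, 0) (primitive direction); the mode-2 fibre T[0,:,0] = [-18, 27] gives b = (2, -3); then c[k] = T[0,0,k] / (a[0]·b[0]) = [-18, 18, 12] / 2 = (-9, 9, 6).
Expanding (1, 0) (x) (2, -3) (x) (-9, 9, 6) reproduces all 12 entries of T, so T = (1, 0) (x) (2, -3) (x) (-9, 9, 6) and rank(T) ≤ 1.
Equivalently every frontal slice T[:,:,k] is c[k] times the rank-1 matrix (1, 0) (x) (2, -3). So T has rank 1 (it is nonzero).

Yes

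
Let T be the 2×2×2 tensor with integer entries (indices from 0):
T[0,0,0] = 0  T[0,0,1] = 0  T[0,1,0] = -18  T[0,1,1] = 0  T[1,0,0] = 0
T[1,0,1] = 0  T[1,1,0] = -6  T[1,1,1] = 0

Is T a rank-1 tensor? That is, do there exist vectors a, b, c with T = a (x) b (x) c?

Yes

If T = a (x) b (x) c then every fibre of T is a multiple of the corresponding factor, so read the factors off the fibres through the nonzero entry T[0,1,0] = -18.
The mode-1 fibre T[:,1,0] = [-18, -6] gives a = [3, 1] (primitive direction); the mode-2 fibre T[0,:,0] = [0, -18] gives b = [0, 1]; then c[k] = T[0,1,k] / (a[0]·b[1]) = [-18, 0] / 3 = [-6, 0].
Expanding [3, 1] (x) [0, 1] (x) [-6, 0] reproduces all 8 entries of T, so T = [3, 1] (x) [0, 1] (x) [-6, 0] and rank(T) ≤ 1.
Equivalently every frontal slice T[:,:,k] is c[k] times the rank-1 matrix [3, 1] (x) [0, 1]. So T has rank 1 (it is nonzero).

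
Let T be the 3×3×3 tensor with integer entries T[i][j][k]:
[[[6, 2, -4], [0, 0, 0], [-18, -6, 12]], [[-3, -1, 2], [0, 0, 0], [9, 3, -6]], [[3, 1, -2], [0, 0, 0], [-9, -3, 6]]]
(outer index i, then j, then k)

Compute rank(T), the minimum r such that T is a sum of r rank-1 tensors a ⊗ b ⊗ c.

Lower bound: T ≠ 0 (e.g. T[0,0,0] = 6), so rank(T) ≥ 1.
Upper bound: the mode-1 fibre T[:,0,0] = [6, -3, 3] gives a = (2, -1, 1) (primitive direction); the mode-2 fibre T[0,:,0] = [6, 0, -18] gives b = (1, 0, -3); then c[k] = T[0,0,k] / (a[0]·b[0]) = [6, 2, -4] / 2 = (3, 1, -2).
Expanding (2, -1, 1) ⊗ (1, 0, -3) ⊗ (3, 1, -2) reproduces all 27 entries of T, so T = (2, -1, 1) ⊗ (1, 0, -3) ⊗ (3, 1, -2) and rank(T) ≤ 1.
These bounds meet, so rank(T) = 1.

1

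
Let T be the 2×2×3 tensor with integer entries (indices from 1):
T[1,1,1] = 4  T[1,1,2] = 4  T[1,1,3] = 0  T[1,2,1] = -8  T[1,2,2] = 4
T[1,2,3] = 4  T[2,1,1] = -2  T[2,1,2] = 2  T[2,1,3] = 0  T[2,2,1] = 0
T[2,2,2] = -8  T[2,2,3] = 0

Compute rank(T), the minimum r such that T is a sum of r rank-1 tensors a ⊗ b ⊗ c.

Lower bound: in the mode-3 unfolding of T (rows indexed by k, columns by (i,j)) the 3×3 minor on rows k ∈ {1, 2, 3}, columns (i,j) ∈ {(1,1), (1,2), (2,1)} is det [[4, -8, -2], [4, 4, 2], [0, 4, 0]] = -64 ≠ 0, so that unfolding has rank ≥ 3 and hence rank(T) ≥ 3 (CP rank is at least every unfolding rank, though it can be larger).
Upper bound: T is a sum of 3 rank-1 terms, T = (0, 1) ⊗ (1, -2) ⊗ (0, 4, 0) + (1, 0) ⊗ (0, 1) ⊗ (-8, 4, 4) + (2, -1) ⊗ (1, 0) ⊗ (2, 2, 0) (one valid choice — decompositions are not unique — normalised so each a, b is primitive with positive first nonzero entry; check it by expanding all entries), so rank(T) ≤ 3.
These bounds meet, so rank(T) = 3.

3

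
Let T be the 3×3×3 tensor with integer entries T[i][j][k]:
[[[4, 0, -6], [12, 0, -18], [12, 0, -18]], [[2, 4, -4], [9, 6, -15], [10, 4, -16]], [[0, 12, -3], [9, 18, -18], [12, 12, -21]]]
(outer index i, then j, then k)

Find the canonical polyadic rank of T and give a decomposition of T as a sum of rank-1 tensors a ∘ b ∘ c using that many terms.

Lower bound: the mode-3 unfolding of T (rows indexed by k, columns by (i,j) = (0,0), (0,1), (0,2), (1,0), (1,1), (1,2), (2,0), (2,1), (2,2)) is [[4, 12, 12, 2, 9, 10, 0, 9, 12], [0, 0, 0, 4, 6, 4, 12, 18, 12], [-6, -18, -18, -4, -15, -16, -3, -18, -21]].
There the 2×2 minor on rows k ∈ {0, 1}, columns (i,j) ∈ {(0,0), (1,0)} is det [[4, 2], [0, 4]] = 16 ≠ 0, so this unfolding has rank ≥ 2; CP rank is at least every unfolding rank, so rank(T) ≥ 2. (Flattening ranks never certify an upper bound on CP rank; for that we must actually write T with 2 rank-1 terms.)
Upper bound — finding two terms. Write S_k = T[:,:,k] for the frontal slices: S₀ = [[4, 12, 12], [2, 9, 10], [0, 9, 12]], S₁ = [[0, 0, 0], [4, 6, 4], [12, 18, 12]], S₂ = [[-6, -18, -18], [-4, -15, -16], [-3, -18, -21]].
If T = a₁ ∘ b₁ ∘ c₁ + a₂ ∘ b₂ ∘ c₂ then each S_k = c₁[k]·a₁b₁ᵀ + c₂[k]·a₂b₂ᵀ. S₀ and S₁ are linearly independent, so a₁b₁ᵀ and a₂b₂ᵀ must span the same plane of matrices: they are the rank-1 matrices of the form x·S₀ + y·S₁.
The 2×2 minor of x·S₀ + y·S₁ on rows {0,1}, columns {0,1} is 12·x² − 24·xy = 12·(x − 2·y)(x), vanishing at (x:y) = (2:1) and (0:1).
M₁ = 2·S₀ + S₁ = [[8, 24, 24], [8, 24, 24], [12, 36, 36]] = 4·(2, 2, 3)(1, 3, 3)ᵀ and M₂ = S₁ = [[0, 0, 0], [4, 6, 4], [12, 18, 12]] = 2·(0, 1, 3)(2, 3, 2)ᵀ, so take a₁ = (2, 2, 3), b₁ = (1, 3, 3), a₂ = (0, 1, 3), b₂ = (2, 3, 2).
Each slice is an integer combination of E₁ = a₁b₁ᵀ and E₂ = a₂b₂ᵀ: S₀ = 2·E₁ − E₂, S₁ = 2·E₂, S₂ = −3·E₁ + E₂; reading off coefficients, c₁ = (2, 0, -3) and c₂ = (-1, 2, 1).
Hence T = (2, 2, 3) ∘ (1, 3, 3) ∘ (2, 0, -3) + (0, 1, 3) ∘ (2, 3, 2) ∘ (-1, 2, 1), so rank(T) ≤ 2.
These bounds meet, so rank(T) = 2.

rank(T) = 2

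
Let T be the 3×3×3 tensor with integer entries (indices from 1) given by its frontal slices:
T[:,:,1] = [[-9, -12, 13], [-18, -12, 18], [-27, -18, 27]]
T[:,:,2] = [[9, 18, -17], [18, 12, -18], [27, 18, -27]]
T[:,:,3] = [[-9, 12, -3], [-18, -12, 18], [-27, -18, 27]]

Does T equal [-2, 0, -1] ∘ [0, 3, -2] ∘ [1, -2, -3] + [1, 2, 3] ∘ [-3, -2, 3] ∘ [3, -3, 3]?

No

Reconstruct entry (3,2,1) from the claimed factors: Σₗ aₗ[3]bₗ[2]cₗ[1] = (-1)·(3)·(1) + (3)·(-2)·(3) = -21, but T[3,2,1] = -18. The claim is false.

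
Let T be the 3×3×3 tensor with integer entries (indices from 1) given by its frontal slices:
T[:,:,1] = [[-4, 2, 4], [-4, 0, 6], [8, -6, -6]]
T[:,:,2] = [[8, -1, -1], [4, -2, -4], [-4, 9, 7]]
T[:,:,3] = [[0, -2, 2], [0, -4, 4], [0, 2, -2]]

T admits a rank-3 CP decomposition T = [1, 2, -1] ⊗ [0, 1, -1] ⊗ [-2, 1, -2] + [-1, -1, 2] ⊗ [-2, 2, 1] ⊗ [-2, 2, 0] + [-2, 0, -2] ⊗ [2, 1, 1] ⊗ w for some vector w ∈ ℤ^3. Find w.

w = [0, -1, 0]

Subtract the known terms from T to get the rank-1 residual R = [-2, 0, -2] ⊗ [2, 1, 1] ⊗ w, so R[i,j,k] = a[i]·b[j]·w[k]. Pick indices with nonzero a[1]·b[1] = (-2)·(2) = -4. Only the fibre through (1,1,·) is needed: R[1,1,:] = T[1,1,:] − Σₗ aₗ[1]bₗ[1]cₗ = [-4, 8, 0] − (1)·(0)·[-2, 1, -2] − (-1)·(-2)·[-2, 2, 0] = [0, 4, 0]. Then w[k] = R[1,1,k] / -4 for each k, giving w = [0, 4, 0] / -4 = [0, -1, 0].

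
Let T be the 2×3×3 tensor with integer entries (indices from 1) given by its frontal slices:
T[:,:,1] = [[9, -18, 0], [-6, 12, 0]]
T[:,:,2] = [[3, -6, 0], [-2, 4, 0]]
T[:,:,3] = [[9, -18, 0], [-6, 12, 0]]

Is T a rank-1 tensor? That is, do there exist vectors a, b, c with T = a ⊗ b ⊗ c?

The mode-1 fibre T[:,1,1] = [9, -6] gives a = [3, -2] (primitive direction); the mode-2 fibre T[1,:,1] = [9, -18, 0] gives b = [1, -2, 0]; then c[k] = T[1,1,k] / (a[1]·b[1]) = [9, 3, 9] / 3 = [3, 1, 3].
Expanding [3, -2] ⊗ [1, -2, 0] ⊗ [3, 1, 3] reproduces all 18 entries of T, so T = [3, -2] ⊗ [1, -2, 0] ⊗ [3, 1, 3] and rank(T) ≤ 1.
Equivalently every frontal slice T[:,:,k] is c[k] times the rank-1 matrix [3, -2] ⊗ [1, -2, 0]. So T has rank 1 (it is nonzero).

Yes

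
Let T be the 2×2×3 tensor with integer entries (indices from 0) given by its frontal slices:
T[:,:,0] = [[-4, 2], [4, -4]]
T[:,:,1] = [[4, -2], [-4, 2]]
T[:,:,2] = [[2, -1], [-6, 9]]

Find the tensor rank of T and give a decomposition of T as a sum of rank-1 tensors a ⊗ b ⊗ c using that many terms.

Lower bound: the mode-3 unfolding of T (rows indexed by k, columns by (i,j) = (0,0), (0,1), (1,0), (1,1)) is [[-4, 2, 4, -4], [4, -2, -4, 2], [2, -1, -6, 9]].
There the 3×3 minor on rows k ∈ {0, 1, 2}, columns (i,j) ∈ {(0,0), (1,0), (1,1)} is det [[-4, 4, -4], [4, -4, 2], [2, -6, 9]] = 32 ≠ 0, so this unfolding has rank ≥ 3; CP rank is at least every unfolding rank, so rank(T) ≥ 3. (Unfolding ranks only ever bound the CP rank from below — rank(T) can be strictly larger than all of them — so the matching upper bound has to come from an explicit 3-term decomposition.)
Upper bound: T is a sum of 3 rank-1 terms, T = [0, 1] ⊗ [0, 1] ⊗ [-2, 0, 4] + [0, 1] ⊗ [1, -1] ⊗ [0, 0, -4] + [1, -1] ⊗ [2, -1] ⊗ [-2, 2, 1] (one valid choice — decompositions are not unique — normalised so each a, b is primitive with positive first nonzero entry; check it by expanding all entries), so rank(T) ≤ 3.
These bounds meet, so rank(T) = 3.
Check entry T[1,0,0] = 4: (1)·(0)·(-2) + (1)·(1)·(0) + (-1)·(2)·(-2) = 4.

rank(T) = 3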